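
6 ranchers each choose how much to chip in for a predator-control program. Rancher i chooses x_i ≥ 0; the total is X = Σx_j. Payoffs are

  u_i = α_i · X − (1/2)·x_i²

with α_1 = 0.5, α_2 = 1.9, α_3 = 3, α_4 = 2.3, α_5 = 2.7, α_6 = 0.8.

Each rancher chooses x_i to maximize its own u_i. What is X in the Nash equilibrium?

Rancher i's FOC: ∂u_i/∂x_i = α_i − x_i = 0, so x_i* = α_i.
NE contributions = (0.5, 1.9, 3, 2.3, 2.7, 0.8); X = 11.2.

11.2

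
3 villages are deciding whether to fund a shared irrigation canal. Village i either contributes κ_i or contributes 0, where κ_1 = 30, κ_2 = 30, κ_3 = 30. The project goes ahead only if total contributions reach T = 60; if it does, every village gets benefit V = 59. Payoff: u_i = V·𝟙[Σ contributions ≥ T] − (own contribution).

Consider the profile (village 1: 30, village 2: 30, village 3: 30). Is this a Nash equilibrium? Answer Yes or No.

Total = 90 ≥ 60: provided.
Village 1 (pledges 30, payoff 29): dropping to 0 → total 60, payoff 59. Profitable deviation.

No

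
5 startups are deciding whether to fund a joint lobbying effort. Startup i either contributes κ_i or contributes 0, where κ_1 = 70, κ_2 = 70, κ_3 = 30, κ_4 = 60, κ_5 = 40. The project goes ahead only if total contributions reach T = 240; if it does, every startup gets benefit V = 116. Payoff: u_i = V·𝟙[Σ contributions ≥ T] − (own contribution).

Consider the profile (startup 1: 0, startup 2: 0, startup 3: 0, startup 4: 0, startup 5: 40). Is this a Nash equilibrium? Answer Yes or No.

No

Total = 40 < 240: not provided.
Startup 1 (pledges 0, payoff 0): pledging 70 → total 110, payoff -70. No gain.
Startup 2 (pledges 0, payoff 0): pledging 70 → total 110, payoff -70. No gain.
Startup 3 (pledges 0, payoff 0): pledging 30 → total 70, payoff -30. No gain.
Startup 4 (pledges 0, payoff 0): pledging 60 → total 100, payoff -60. No gain.
Startup 5 (pledges 40, payoff -40): dropping to 0 → total 0, payoff 0. Profitable deviation.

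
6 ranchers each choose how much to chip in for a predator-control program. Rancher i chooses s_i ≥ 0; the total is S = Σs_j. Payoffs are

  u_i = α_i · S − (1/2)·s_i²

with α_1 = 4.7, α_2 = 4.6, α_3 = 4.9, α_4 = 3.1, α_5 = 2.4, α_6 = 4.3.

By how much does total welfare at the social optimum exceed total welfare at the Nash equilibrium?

1202.56

Rancher i's FOC: ∂u_i/∂s_i = α_i − s_i = 0, so s_i* = α_i.
NE contributions = (4.7, 4.6, 4.9, 3.1, 2.4, 4.3); S = 24.
W^NE = (Σα)·S − ½Σα_i² = 24² − ½·101.12 = 525.44.
Planner sets s_i = Σα_j = 24 for every i, so S^SO = 6·24 = 144.
W^SO = (Σα)·S^SO − ½·6·(Σα)² = (6/2)·24² = 1728.
Deadweight loss = W^SO − W^NE = 1202.56.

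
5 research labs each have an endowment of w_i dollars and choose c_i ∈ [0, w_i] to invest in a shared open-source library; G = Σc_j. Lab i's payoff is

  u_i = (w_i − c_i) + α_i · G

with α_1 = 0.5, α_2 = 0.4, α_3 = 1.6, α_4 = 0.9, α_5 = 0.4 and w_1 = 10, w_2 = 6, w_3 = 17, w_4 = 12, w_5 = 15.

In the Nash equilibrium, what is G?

∂u_i/∂c_i = α_i − 1, so lab i contributes w_i if α_i > 1, else 0.
α_i > 1 for i ∈ {3}; NE contributions (0, 0, 17, 0, 0), G = 17.

17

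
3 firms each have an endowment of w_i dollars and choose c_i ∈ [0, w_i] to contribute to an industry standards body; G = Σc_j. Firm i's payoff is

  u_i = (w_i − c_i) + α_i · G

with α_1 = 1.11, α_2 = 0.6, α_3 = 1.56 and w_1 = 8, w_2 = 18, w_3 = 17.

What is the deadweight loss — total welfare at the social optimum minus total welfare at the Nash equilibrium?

40.86

∂u_i/∂c_i = α_i − 1, so firm i contributes w_i if α_i > 1, else 0.
α_i > 1 for i ∈ {1, 3}; NE contributions (8, 0, 17), G = 25.
W^NE = Σw_i − G^NE + (Σα_i)·G^NE = 43 + 2.27·25 = 99.75.
Planner: ∂(Σu_j)/∂c_i = Σα_j − 1 = 2.27 > 0, so everyone contributes w_i; G^SO = 43, W^SO = 43 + 2.27·43 = 140.61.
Deadweight loss = 40.86.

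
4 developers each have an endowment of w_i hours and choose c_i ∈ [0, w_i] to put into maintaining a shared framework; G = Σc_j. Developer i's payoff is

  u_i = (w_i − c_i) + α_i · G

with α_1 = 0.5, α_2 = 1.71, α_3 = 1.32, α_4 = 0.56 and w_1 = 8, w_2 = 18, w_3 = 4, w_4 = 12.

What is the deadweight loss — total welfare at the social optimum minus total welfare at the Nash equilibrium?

∂u_i/∂c_i = α_i − 1, so developer i contributes w_i if α_i > 1, else 0.
α_i > 1 for i ∈ {2, 3}; NE contributions (0, 18, 4, 0), G = 22.
W^NE = Σw_i − G^NE + (Σα_i)·G^NE = 42 + 3.09·22 = 109.98.
Planner: ∂(Σu_j)/∂c_i = Σα_j − 1 = 3.09 > 0, so everyone contributes w_i; G^SO = 42, W^SO = 42 + 3.09·42 = 171.78.
Deadweight loss = 61.8.

61.8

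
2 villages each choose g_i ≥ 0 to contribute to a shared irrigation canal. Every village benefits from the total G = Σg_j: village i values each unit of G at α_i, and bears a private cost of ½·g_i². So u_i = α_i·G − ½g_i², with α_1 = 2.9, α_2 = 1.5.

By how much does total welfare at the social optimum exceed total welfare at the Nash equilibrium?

Village i's FOC: ∂u_i/∂g_i = α_i − g_i = 0, so g_i* = α_i.
NE contributions = (2.9, 1.5); G = 4.4.
W^NE = (Σα)·G − ½Σα_i² = 4.4² − ½·10.66 = 14.03.
Planner sets g_i = Σα_j = 4.4 for every i, so G^SO = 2·4.4 = 8.8.
W^SO = (Σα)·G^SO − ½·2·(Σα)² = (2/2)·4.4² = 19.36.
Deadweight loss = W^SO − W^NE = 5.33.

5.33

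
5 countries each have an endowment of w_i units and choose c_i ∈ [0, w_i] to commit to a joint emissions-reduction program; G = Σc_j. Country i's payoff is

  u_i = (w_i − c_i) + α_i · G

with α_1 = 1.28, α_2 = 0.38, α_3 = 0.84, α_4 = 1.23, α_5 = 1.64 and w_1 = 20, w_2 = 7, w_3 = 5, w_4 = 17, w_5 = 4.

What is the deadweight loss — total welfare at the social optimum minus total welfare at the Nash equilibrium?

∂u_i/∂c_i = α_i − 1, so country i contributes w_i if α_i > 1, else 0.
α_i > 1 for i ∈ {1, 4, 5}; NE contributions (20, 0, 0, 17, 4), G = 41.
W^NE = Σw_i − G^NE + (Σα_i)·G^NE = 53 + 4.37·41 = 232.17.
Planner: ∂(Σu_j)/∂c_i = Σα_j − 1 = 4.37 > 0, so everyone contributes w_i; G^SO = 53, W^SO = 53 + 4.37·53 = 284.61.
Deadweight loss = 52.44.

52.44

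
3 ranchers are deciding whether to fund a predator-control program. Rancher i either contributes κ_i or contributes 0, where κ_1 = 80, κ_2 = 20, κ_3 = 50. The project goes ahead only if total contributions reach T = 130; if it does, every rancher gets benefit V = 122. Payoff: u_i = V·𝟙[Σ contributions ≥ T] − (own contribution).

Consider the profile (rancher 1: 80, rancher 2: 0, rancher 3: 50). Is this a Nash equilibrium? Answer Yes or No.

Total = 130 ≥ 130: provided.
Rancher 1 (pledges 80, payoff 42): dropping to 0 → total 50, payoff 0. No gain.
Rancher 2 (pledges 0, payoff 122): pledging 20 → total 150, payoff 102. No gain.
Rancher 3 (pledges 50, payoff 72): dropping to 0 → total 80, payoff 0. No gain.

Yes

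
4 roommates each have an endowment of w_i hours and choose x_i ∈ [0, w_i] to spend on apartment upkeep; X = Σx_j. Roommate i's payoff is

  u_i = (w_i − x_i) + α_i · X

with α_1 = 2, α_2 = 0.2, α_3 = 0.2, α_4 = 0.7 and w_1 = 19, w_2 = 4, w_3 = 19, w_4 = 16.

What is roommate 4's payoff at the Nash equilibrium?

∂u_i/∂x_i = α_i − 1, so roommate i contributes w_i if α_i > 1, else 0.
α_i > 1 for i ∈ {1}; NE contributions (19, 0, 0, 0), X = 19.
u_4 = (16 − 0) + 0.7·19 = 29.3.

29.3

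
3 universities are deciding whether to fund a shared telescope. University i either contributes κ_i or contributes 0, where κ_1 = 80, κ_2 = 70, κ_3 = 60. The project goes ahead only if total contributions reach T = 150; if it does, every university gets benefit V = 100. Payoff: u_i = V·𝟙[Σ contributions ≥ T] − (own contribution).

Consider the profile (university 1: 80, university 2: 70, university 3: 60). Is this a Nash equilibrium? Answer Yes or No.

Total = 210 ≥ 150: provided.
University 1 (pledges 80, payoff 20): dropping to 0 → total 130, payoff 0. No gain.
University 2 (pledges 70, payoff 30): dropping to 0 → total 140, payoff 0. No gain.
University 3 (pledges 60, payoff 40): dropping to 0 → total 150, payoff 100. Profitable deviation.

No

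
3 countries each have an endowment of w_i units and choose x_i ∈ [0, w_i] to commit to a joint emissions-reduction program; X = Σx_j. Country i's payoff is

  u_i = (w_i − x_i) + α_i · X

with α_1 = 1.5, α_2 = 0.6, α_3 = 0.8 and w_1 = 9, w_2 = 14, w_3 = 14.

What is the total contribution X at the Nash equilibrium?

∂u_i/∂x_i = α_i − 1, so country i contributes w_i if α_i > 1, else 0.
α_i > 1 for i ∈ {1}; NE contributions (9, 0, 0), X = 9.

9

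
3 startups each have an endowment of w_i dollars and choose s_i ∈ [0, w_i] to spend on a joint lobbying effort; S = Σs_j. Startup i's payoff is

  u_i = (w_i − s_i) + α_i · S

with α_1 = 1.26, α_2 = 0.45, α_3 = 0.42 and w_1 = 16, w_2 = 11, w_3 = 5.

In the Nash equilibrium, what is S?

∂u_i/∂s_i = α_i − 1, so startup i contributes w_i if α_i > 1, else 0.
α_i > 1 for i ∈ {1}; NE contributions (16, 0, 0), S = 16.

16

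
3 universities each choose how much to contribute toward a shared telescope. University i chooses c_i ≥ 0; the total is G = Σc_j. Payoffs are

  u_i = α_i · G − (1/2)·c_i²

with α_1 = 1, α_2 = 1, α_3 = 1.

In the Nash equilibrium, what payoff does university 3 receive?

University i's FOC: ∂u_i/∂c_i = α_i − c_i = 0, so c_i* = α_i.
NE contributions = (1, 1, 1); G = 3.
u_3 = α_3·G − ½·(c_3)² = 1·3 − ½·1² = 2.5.

2.5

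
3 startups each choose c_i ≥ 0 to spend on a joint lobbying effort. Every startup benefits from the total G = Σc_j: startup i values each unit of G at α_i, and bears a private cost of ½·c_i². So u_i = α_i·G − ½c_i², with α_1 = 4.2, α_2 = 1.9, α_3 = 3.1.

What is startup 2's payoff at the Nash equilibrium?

15.675

Startup i's FOC: ∂u_i/∂c_i = α_i − c_i = 0, so c_i* = α_i.
NE contributions = (4.2, 1.9, 3.1); G = 9.2.
u_2 = α_2·G − ½·(c_2)² = 1.9·9.2 − ½·1.9² = 15.675.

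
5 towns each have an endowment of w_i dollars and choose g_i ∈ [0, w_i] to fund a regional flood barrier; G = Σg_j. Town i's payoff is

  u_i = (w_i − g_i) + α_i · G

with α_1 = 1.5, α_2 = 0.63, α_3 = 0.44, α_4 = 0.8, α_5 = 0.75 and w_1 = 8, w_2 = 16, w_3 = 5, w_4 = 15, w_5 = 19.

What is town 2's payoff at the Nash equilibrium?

∂u_i/∂g_i = α_i − 1, so town i contributes w_i if α_i > 1, else 0.
α_i > 1 for i ∈ {1}; NE contributions (8, 0, 0, 0, 0), G = 8.
u_2 = (16 − 0) + 0.63·8 = 21.04.

21.04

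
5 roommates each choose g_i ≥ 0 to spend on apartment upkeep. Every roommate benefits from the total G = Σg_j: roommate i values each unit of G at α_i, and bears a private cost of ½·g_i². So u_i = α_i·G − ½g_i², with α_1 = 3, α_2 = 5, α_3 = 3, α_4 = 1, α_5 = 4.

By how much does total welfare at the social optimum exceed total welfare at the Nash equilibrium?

Roommate i's FOC: ∂u_i/∂g_i = α_i − g_i = 0, so g_i* = α_i.
NE contributions = (3, 5, 3, 1, 4); G = 16.
W^NE = (Σα)·G − ½Σα_i² = 16² − ½·60 = 226.
Planner sets g_i = Σα_j = 16 for every i, so G^SO = 5·16 = 80.
W^SO = (Σα)·G^SO − ½·5·(Σα)² = (5/2)·16² = 640.
Deadweight loss = W^SO − W^NE = 414.

414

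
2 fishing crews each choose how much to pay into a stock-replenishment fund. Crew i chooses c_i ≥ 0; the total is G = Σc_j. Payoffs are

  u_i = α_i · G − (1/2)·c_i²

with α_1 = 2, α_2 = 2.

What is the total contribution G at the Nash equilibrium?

4

Crew i's FOC: ∂u_i/∂c_i = α_i − c_i = 0, so c_i* = α_i.
NE contributions = (2, 2); G = 4.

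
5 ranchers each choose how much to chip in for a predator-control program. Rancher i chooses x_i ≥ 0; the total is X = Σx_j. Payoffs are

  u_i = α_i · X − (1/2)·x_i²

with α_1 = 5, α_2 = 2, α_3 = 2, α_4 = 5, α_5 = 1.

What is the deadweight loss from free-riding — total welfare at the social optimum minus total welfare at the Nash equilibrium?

367

Rancher i's FOC: ∂u_i/∂x_i = α_i − x_i = 0, so x_i* = α_i.
NE contributions = (5, 2, 2, 5, 1); X = 15.
W^NE = (Σα)·X − ½Σα_i² = 15² − ½·59 = 195.5.
Planner sets x_i = Σα_j = 15 for every i, so X^SO = 5·15 = 75.
W^SO = (Σα)·X^SO − ½·5·(Σα)² = (5/2)·15² = 562.5.
Deadweight loss = W^SO − W^NE = 367.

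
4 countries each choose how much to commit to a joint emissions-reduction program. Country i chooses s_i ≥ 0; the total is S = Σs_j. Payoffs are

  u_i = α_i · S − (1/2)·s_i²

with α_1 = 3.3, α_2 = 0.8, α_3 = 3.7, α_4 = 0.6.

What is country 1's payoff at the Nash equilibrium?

Country i's FOC: ∂u_i/∂s_i = α_i − s_i = 0, so s_i* = α_i.
NE contributions = (3.3, 0.8, 3.7, 0.6); S = 8.4.
u_1 = α_1·S − ½·(s_1)² = 3.3·8.4 − ½·3.3² = 22.275.

22.275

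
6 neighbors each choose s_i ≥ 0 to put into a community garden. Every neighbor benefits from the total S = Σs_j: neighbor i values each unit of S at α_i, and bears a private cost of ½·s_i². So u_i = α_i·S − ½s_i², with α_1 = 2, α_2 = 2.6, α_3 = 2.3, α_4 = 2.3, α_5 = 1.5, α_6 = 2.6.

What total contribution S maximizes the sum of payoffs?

79.8

Planner FOC: ∂(Σu_j)/∂s_i = (Σα_j) − s_i = 0, so s_i^SO = Σα_j = 13.3 for every i; S^SO = 79.8.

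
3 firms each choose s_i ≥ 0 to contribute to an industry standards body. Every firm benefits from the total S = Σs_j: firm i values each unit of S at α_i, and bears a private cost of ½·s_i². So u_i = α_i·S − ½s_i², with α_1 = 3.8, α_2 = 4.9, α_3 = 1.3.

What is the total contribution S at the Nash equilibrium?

Firm i's FOC: ∂u_i/∂s_i = α_i − s_i = 0, so s_i* = α_i.
NE contributions = (3.8, 4.9, 1.3); S = 10.

10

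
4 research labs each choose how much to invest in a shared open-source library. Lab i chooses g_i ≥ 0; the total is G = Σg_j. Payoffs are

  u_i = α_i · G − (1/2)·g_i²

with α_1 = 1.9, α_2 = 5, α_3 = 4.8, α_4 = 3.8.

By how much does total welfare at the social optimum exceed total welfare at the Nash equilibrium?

Lab i's FOC: ∂u_i/∂g_i = α_i − g_i = 0, so g_i* = α_i.
NE contributions = (1.9, 5, 4.8, 3.8); G = 15.5.
W^NE = (Σα)·G − ½Σα_i² = 15.5² − ½·66.09 = 207.205.
Planner sets g_i = Σα_j = 15.5 for every i, so G^SO = 4·15.5 = 62.
W^SO = (Σα)·G^SO − ½·4·(Σα)² = (4/2)·15.5² = 480.5.
Deadweight loss = W^SO − W^NE = 273.295.

273.295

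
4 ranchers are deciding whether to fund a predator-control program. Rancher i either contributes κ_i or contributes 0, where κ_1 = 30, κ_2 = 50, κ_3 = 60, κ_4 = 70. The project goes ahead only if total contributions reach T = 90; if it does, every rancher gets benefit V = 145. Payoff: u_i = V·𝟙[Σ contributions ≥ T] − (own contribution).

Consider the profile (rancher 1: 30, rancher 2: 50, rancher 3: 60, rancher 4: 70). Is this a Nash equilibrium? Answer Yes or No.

No

Total = 210 ≥ 90: provided.
Rancher 1 (pledges 30, payoff 115): dropping to 0 → total 180, payoff 145. Profitable deviation.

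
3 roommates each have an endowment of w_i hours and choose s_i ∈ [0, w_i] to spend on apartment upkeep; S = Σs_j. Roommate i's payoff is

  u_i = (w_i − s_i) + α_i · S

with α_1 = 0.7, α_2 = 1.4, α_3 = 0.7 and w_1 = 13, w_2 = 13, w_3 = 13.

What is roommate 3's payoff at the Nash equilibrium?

22.1

∂u_i/∂s_i = α_i − 1, so roommate i contributes w_i if α_i > 1, else 0.
α_i > 1 for i ∈ {2}; NE contributions (0, 13, 0), S = 13.
u_3 = (13 − 0) + 0.7·13 = 22.1.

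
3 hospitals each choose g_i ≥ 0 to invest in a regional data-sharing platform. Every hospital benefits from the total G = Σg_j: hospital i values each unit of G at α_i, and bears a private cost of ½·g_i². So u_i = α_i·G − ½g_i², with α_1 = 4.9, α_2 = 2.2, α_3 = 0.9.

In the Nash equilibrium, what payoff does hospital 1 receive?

27.195

Hospital i's FOC: ∂u_i/∂g_i = α_i − g_i = 0, so g_i* = α_i.
NE contributions = (4.9, 2.2, 0.9); G = 8.
u_1 = α_1·G − ½·(g_1)² = 4.9·8 − ½·4.9² = 27.195.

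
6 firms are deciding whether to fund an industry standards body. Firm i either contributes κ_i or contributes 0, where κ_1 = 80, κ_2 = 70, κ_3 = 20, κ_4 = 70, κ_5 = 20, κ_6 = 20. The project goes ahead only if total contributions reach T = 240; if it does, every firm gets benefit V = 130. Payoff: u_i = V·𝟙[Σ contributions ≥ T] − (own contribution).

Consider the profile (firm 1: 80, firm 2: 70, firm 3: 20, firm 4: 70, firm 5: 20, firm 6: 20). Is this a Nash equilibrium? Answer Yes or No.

No

Total = 280 ≥ 240: provided.
Firm 1 (pledges 80, payoff 50): dropping to 0 → total 200, payoff 0. No gain.
Firm 2 (pledges 70, payoff 60): dropping to 0 → total 210, payoff 0. No gain.
Firm 3 (pledges 20, payoff 110): dropping to 0 → total 260, payoff 130. Profitable deviation.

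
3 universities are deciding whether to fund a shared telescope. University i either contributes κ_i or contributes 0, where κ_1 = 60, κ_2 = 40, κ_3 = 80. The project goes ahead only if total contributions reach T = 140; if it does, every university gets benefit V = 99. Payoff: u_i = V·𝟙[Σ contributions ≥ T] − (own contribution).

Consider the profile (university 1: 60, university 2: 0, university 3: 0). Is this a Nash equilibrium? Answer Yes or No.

No

Total = 60 < 140: not provided.
University 1 (pledges 60, payoff -60): dropping to 0 → total 0, payoff 0. Profitable deviation.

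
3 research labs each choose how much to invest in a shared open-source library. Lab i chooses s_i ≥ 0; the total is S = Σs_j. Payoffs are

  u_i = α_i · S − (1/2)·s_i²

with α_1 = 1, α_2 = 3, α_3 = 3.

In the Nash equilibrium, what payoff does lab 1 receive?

6.5

Lab i's FOC: ∂u_i/∂s_i = α_i − s_i = 0, so s_i* = α_i.
NE contributions = (1, 3, 3); S = 7.
u_1 = α_1·S − ½·(s_1)² = 1·7 − ½·1² = 6.5.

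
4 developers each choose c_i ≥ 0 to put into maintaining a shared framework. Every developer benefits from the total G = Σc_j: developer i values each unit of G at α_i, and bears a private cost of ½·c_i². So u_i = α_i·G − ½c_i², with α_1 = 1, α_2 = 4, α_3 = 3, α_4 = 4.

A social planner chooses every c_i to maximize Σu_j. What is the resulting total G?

48

Planner FOC: ∂(Σu_j)/∂c_i = (Σα_j) − c_i = 0, so c_i^SO = Σα_j = 12 for every i; G^SO = 48.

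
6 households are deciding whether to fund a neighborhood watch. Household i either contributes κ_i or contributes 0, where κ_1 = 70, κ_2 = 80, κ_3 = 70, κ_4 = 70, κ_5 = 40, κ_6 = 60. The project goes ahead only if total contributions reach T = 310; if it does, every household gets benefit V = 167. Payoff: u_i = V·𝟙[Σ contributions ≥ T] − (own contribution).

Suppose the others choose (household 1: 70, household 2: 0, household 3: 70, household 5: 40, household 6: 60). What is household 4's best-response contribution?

Others' total = 240. Contributing 70 brings total to 310 ≥ 310: gain V − κ_4 = 97.
Best response: 70.

70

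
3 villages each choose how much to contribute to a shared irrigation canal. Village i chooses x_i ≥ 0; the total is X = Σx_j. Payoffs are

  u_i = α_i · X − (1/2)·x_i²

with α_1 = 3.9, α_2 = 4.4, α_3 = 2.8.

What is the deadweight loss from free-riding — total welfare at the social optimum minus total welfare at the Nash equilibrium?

82.81

Village i's FOC: ∂u_i/∂x_i = α_i − x_i = 0, so x_i* = α_i.
NE contributions = (3.9, 4.4, 2.8); X = 11.1.
W^NE = (Σα)·X − ½Σα_i² = 11.1² − ½·42.41 = 102.005.
Planner sets x_i = Σα_j = 11.1 for every i, so X^SO = 3·11.1 = 33.3.
W^SO = (Σα)·X^SO − ½·3·(Σα)² = (3/2)·11.1² = 184.815.
Deadweight loss = W^SO − W^NE = 82.81.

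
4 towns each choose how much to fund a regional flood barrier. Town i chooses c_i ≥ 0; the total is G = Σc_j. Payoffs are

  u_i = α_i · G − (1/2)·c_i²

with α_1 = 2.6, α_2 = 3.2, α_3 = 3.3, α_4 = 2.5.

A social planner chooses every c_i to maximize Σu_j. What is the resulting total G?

46.4

Planner FOC: ∂(Σu_j)/∂c_i = (Σα_j) − c_i = 0, so c_i^SO = Σα_j = 11.6 for every i; G^SO = 46.4.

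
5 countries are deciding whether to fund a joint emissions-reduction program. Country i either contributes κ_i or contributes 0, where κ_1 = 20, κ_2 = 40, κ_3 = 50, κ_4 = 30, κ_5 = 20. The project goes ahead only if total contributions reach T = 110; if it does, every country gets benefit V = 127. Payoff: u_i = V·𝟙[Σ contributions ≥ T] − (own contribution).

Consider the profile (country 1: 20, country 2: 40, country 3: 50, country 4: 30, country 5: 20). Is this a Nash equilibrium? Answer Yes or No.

No

Total = 160 ≥ 110: provided.
Country 1 (pledges 20, payoff 107): dropping to 0 → total 140, payoff 127. Profitable deviation.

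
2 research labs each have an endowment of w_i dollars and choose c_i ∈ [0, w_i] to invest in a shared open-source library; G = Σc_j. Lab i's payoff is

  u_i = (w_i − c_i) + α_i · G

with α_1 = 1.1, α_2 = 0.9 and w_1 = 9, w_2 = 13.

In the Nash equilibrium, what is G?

9

∂u_i/∂c_i = α_i − 1, so lab i contributes w_i if α_i > 1, else 0.
α_i > 1 for i ∈ {1}; NE contributions (9, 0), G = 9.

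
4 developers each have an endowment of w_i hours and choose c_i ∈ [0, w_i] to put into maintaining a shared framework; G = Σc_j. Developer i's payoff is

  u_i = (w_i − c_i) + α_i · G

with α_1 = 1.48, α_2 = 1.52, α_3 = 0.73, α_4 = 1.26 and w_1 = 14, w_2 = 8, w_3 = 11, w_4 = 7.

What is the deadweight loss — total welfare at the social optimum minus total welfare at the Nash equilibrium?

43.89

∂u_i/∂c_i = α_i − 1, so developer i contributes w_i if α_i > 1, else 0.
α_i > 1 for i ∈ {1, 2, 4}; NE contributions (14, 8, 0, 7), G = 29.
W^NE = Σw_i − G^NE + (Σα_i)·G^NE = 40 + 3.99·29 = 155.71.
Planner: ∂(Σu_j)/∂c_i = Σα_j − 1 = 3.99 > 0, so everyone contributes w_i; G^SO = 40, W^SO = 40 + 3.99·40 = 199.6.
Deadweight loss = 43.89.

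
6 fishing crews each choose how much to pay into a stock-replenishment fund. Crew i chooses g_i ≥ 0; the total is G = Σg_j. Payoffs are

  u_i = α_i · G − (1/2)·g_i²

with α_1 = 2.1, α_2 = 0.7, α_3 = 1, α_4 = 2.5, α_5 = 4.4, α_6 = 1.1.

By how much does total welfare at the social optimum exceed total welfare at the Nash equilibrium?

Crew i's FOC: ∂u_i/∂g_i = α_i − g_i = 0, so g_i* = α_i.
NE contributions = (2.1, 0.7, 1, 2.5, 4.4, 1.1); G = 11.8.
W^NE = (Σα)·G − ½Σα_i² = 11.8² − ½·32.72 = 122.88.
Planner sets g_i = Σα_j = 11.8 for every i, so G^SO = 6·11.8 = 70.8.
W^SO = (Σα)·G^SO − ½·6·(Σα)² = (6/2)·11.8² = 417.72.
Deadweight loss = W^SO − W^NE = 294.84.

294.84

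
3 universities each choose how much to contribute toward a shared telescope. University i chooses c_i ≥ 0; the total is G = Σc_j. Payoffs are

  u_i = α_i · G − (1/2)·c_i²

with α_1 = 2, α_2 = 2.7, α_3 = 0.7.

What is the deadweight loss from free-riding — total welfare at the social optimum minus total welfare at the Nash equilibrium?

20.47

University i's FOC: ∂u_i/∂c_i = α_i − c_i = 0, so c_i* = α_i.
NE contributions = (2, 2.7, 0.7); G = 5.4.
W^NE = (Σα)·G − ½Σα_i² = 5.4² − ½·11.78 = 23.27.
Planner sets c_i = Σα_j = 5.4 for every i, so G^SO = 3·5.4 = 16.2.
W^SO = (Σα)·G^SO − ½·3·(Σα)² = (3/2)·5.4² = 43.74.
Deadweight loss = W^SO − W^NE = 20.47.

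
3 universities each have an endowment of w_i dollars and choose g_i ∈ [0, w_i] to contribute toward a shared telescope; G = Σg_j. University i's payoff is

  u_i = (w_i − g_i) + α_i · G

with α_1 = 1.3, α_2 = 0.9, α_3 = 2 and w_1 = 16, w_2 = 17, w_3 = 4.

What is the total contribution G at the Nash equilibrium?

∂u_i/∂g_i = α_i − 1, so university i contributes w_i if α_i > 1, else 0.
α_i > 1 for i ∈ {1, 3}; NE contributions (16, 0, 4), G = 20.

20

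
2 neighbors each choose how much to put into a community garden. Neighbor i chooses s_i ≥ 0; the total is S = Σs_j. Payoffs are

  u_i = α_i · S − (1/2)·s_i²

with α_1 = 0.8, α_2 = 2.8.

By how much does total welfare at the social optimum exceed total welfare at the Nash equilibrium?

4.24

Neighbor i's FOC: ∂u_i/∂s_i = α_i − s_i = 0, so s_i* = α_i.
NE contributions = (0.8, 2.8); S = 3.6.
W^NE = (Σα)·S − ½Σα_i² = 3.6² − ½·8.48 = 8.72.
Planner sets s_i = Σα_j = 3.6 for every i, so S^SO = 2·3.6 = 7.2.
W^SO = (Σα)·S^SO − ½·2·(Σα)² = (2/2)·3.6² = 12.96.
Deadweight loss = W^SO − W^NE = 4.24.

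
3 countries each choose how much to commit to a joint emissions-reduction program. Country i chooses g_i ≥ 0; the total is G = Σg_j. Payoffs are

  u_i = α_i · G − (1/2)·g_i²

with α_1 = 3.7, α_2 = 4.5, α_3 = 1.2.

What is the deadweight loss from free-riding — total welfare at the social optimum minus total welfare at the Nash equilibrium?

61.87

Country i's FOC: ∂u_i/∂g_i = α_i − g_i = 0, so g_i* = α_i.
NE contributions = (3.7, 4.5, 1.2); G = 9.4.
W^NE = (Σα)·G − ½Σα_i² = 9.4² − ½·35.38 = 70.67.
Planner sets g_i = Σα_j = 9.4 for every i, so G^SO = 3·9.4 = 28.2.
W^SO = (Σα)·G^SO − ½·3·(Σα)² = (3/2)·9.4² = 132.54.
Deadweight loss = W^SO − W^NE = 61.87.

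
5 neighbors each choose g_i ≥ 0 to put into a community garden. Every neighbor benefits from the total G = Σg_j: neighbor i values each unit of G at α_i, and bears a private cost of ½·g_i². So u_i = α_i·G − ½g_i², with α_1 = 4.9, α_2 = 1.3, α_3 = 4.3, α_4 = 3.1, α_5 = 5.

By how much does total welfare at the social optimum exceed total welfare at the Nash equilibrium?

Neighbor i's FOC: ∂u_i/∂g_i = α_i − g_i = 0, so g_i* = α_i.
NE contributions = (4.9, 1.3, 4.3, 3.1, 5); G = 18.6.
W^NE = (Σα)·G − ½Σα_i² = 18.6² − ½·78.8 = 306.56.
Planner sets g_i = Σα_j = 18.6 for every i, so G^SO = 5·18.6 = 93.
W^SO = (Σα)·G^SO − ½·5·(Σα)² = (5/2)·18.6² = 864.9.
Deadweight loss = W^SO − W^NE = 558.34.

558.34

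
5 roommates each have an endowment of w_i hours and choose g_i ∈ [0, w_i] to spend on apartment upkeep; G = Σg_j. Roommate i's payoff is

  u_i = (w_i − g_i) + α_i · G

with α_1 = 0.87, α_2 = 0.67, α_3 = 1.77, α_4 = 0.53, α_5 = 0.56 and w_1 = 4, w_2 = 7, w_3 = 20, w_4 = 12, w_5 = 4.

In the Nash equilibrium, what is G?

∂u_i/∂g_i = α_i − 1, so roommate i contributes w_i if α_i > 1, else 0.
α_i > 1 for i ∈ {3}; NE contributions (0, 0, 20, 0, 0), G = 20.

20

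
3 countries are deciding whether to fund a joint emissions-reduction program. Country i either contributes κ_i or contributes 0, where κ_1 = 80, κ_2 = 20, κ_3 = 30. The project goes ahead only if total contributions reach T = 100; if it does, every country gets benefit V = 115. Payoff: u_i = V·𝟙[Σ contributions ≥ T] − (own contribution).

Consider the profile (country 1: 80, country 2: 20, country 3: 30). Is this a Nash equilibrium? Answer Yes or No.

No

Total = 130 ≥ 100: provided.
Country 1 (pledges 80, payoff 35): dropping to 0 → total 50, payoff 0. No gain.
Country 2 (pledges 20, payoff 95): dropping to 0 → total 110, payoff 115. Profitable deviation.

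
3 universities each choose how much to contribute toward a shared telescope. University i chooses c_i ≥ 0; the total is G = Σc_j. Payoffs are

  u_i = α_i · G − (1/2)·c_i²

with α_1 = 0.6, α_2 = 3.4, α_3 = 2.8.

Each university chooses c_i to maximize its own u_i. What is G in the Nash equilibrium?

6.8

University i's FOC: ∂u_i/∂c_i = α_i − c_i = 0, so c_i* = α_i.
NE contributions = (0.6, 3.4, 2.8); G = 6.8.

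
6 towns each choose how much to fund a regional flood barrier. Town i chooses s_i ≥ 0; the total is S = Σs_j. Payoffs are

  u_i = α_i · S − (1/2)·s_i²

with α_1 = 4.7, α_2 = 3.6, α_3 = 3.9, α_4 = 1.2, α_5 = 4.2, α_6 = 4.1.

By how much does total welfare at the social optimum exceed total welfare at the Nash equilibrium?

Town i's FOC: ∂u_i/∂s_i = α_i − s_i = 0, so s_i* = α_i.
NE contributions = (4.7, 3.6, 3.9, 1.2, 4.2, 4.1); S = 21.7.
W^NE = (Σα)·S − ½Σα_i² = 21.7² − ½·86.15 = 427.815.
Planner sets s_i = Σα_j = 21.7 for every i, so S^SO = 6·21.7 = 130.2.
W^SO = (Σα)·S^SO − ½·6·(Σα)² = (6/2)·21.7² = 1412.67.
Deadweight loss = W^SO − W^NE = 984.855.

984.855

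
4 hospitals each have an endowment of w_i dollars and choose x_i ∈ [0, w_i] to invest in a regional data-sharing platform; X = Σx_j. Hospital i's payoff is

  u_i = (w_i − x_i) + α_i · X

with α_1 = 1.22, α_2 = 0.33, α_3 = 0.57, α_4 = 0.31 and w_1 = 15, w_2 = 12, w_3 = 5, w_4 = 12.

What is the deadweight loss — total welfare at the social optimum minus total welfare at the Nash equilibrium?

∂u_i/∂x_i = α_i − 1, so hospital i contributes w_i if α_i > 1, else 0.
α_i > 1 for i ∈ {1}; NE contributions (15, 0, 0, 0), X = 15.
W^NE = Σw_i − X^NE + (Σα_i)·X^NE = 44 + 1.43·15 = 65.45.
Planner: ∂(Σu_j)/∂x_i = Σα_j − 1 = 1.43 > 0, so everyone contributes w_i; X^SO = 44, W^SO = 44 + 1.43·44 = 106.92.
Deadweight loss = 41.47.

41.47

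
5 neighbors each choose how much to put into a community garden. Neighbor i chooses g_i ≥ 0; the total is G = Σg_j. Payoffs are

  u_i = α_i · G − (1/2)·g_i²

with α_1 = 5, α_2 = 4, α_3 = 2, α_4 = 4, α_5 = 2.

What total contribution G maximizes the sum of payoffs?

Planner FOC: ∂(Σu_j)/∂g_i = (Σα_j) − g_i = 0, so g_i^SO = Σα_j = 17 for every i; G^SO = 85.

85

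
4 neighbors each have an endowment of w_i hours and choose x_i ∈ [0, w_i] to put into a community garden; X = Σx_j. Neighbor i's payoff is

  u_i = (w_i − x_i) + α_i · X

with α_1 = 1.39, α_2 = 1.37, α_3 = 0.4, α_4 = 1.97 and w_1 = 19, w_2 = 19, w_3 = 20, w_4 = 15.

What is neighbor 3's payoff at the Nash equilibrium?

∂u_i/∂x_i = α_i − 1, so neighbor i contributes w_i if α_i > 1, else 0.
α_i > 1 for i ∈ {1, 2, 4}; NE contributions (19, 19, 0, 15), X = 53.
u_3 = (20 − 0) + 0.4·53 = 41.2.

41.2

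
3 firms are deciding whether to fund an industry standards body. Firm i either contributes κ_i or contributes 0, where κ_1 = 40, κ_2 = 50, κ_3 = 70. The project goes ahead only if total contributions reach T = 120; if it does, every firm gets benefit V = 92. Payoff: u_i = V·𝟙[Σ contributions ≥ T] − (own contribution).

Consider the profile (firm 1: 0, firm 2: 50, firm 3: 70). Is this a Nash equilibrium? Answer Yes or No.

Yes

Total = 120 ≥ 120: provided.
Firm 1 (pledges 0, payoff 92): pledging 40 → total 160, payoff 52. No gain.
Firm 2 (pledges 50, payoff 42): dropping to 0 → total 70, payoff 0. No gain.
Firm 3 (pledges 70, payoff 22): dropping to 0 → total 50, payoff 0. No gain.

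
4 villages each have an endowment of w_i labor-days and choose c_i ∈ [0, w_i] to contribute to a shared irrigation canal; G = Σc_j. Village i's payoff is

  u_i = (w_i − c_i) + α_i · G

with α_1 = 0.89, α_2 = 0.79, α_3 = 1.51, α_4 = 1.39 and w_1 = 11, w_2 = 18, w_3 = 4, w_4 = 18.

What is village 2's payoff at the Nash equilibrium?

35.38

∂u_i/∂c_i = α_i − 1, so village i contributes w_i if α_i > 1, else 0.
α_i > 1 for i ∈ {3, 4}; NE contributions (0, 0, 4, 18), G = 22.
u_2 = (18 − 0) + 0.79·22 = 35.38.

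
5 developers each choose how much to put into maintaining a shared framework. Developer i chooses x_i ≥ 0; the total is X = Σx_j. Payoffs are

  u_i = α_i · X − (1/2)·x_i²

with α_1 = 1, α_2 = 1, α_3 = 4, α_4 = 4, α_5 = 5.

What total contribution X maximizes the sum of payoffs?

75

Planner FOC: ∂(Σu_j)/∂x_i = (Σα_j) − x_i = 0, so x_i^SO = Σα_j = 15 for every i; X^SO = 75.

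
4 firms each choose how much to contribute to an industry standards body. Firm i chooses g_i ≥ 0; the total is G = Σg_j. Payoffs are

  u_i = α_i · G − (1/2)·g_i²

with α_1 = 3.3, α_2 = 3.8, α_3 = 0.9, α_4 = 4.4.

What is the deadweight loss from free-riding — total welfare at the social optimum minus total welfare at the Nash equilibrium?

176.51

Firm i's FOC: ∂u_i/∂g_i = α_i − g_i = 0, so g_i* = α_i.
NE contributions = (3.3, 3.8, 0.9, 4.4); G = 12.4.
W^NE = (Σα)·G − ½Σα_i² = 12.4² − ½·45.5 = 131.01.
Planner sets g_i = Σα_j = 12.4 for every i, so G^SO = 4·12.4 = 49.6.
W^SO = (Σα)·G^SO − ½·4·(Σα)² = (4/2)·12.4² = 307.52.
Deadweight loss = W^SO − W^NE = 176.51.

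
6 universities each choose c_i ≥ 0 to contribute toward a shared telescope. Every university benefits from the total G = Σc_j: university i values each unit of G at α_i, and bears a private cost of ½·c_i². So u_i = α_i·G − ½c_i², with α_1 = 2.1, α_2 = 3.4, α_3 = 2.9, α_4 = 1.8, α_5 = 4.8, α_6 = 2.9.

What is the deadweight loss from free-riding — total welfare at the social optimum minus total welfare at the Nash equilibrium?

670.355

University i's FOC: ∂u_i/∂c_i = α_i − c_i = 0, so c_i* = α_i.
NE contributions = (2.1, 3.4, 2.9, 1.8, 4.8, 2.9); G = 17.9.
W^NE = (Σα)·G − ½Σα_i² = 17.9² − ½·59.07 = 290.875.
Planner sets c_i = Σα_j = 17.9 for every i, so G^SO = 6·17.9 = 107.4.
W^SO = (Σα)·G^SO − ½·6·(Σα)² = (6/2)·17.9² = 961.23.
Deadweight loss = W^SO − W^NE = 670.355.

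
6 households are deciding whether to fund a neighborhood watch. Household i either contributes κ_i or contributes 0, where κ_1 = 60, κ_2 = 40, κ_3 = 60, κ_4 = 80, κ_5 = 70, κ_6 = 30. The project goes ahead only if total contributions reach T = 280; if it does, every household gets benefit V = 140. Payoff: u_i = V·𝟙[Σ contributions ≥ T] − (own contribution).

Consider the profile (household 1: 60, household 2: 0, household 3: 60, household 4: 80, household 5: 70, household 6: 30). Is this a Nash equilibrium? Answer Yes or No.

Yes

Total = 300 ≥ 280: provided.
Household 1 (pledges 60, payoff 80): dropping to 0 → total 240, payoff 0. No gain.
Household 2 (pledges 0, payoff 140): pledging 40 → total 340, payoff 100. No gain.
Household 3 (pledges 60, payoff 80): dropping to 0 → total 240, payoff 0. No gain.
Household 4 (pledges 80, payoff 60): dropping to 0 → total 220, payoff 0. No gain.
Household 5 (pledges 70, payoff 70): dropping to 0 → total 230, payoff 0. No gain.
Household 6 (pledges 30, payoff 110): dropping to 0 → total 270, payoff 0. No gain.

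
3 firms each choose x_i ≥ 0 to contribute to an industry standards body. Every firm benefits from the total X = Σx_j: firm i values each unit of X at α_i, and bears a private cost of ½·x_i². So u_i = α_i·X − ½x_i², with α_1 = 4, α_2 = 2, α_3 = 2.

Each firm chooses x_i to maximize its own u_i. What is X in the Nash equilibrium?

8

Firm i's FOC: ∂u_i/∂x_i = α_i − x_i = 0, so x_i* = α_i.
NE contributions = (4, 2, 2); X = 8.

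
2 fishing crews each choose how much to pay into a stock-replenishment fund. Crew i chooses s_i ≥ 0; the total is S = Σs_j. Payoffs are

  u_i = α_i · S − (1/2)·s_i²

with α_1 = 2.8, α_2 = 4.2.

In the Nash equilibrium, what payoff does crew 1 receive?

Crew i's FOC: ∂u_i/∂s_i = α_i − s_i = 0, so s_i* = α_i.
NE contributions = (2.8, 4.2); S = 7.
u_1 = α_1·S − ½·(s_1)² = 2.8·7 − ½·2.8² = 15.68.

15.68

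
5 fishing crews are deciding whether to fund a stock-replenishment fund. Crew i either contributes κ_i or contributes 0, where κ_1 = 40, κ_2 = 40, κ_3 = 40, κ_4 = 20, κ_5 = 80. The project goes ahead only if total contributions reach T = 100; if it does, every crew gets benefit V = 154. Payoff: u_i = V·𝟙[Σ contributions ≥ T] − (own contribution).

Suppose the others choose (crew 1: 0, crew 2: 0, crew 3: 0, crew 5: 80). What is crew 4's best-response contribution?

Others' total = 80. Contributing 20 brings total to 100 ≥ 100: gain V − κ_4 = 134.
Best response: 20.

20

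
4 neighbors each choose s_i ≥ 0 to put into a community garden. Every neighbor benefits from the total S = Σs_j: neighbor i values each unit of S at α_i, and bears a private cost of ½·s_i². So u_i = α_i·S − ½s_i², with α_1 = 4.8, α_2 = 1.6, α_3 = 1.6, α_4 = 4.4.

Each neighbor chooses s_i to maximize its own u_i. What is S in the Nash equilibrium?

12.4

Neighbor i's FOC: ∂u_i/∂s_i = α_i − s_i = 0, so s_i* = α_i.
NE contributions = (4.8, 1.6, 1.6, 4.4); S = 12.4.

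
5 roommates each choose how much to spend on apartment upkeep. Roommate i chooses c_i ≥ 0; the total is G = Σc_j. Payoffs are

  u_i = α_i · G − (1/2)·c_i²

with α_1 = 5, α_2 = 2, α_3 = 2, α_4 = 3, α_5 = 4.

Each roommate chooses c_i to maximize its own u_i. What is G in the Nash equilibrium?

Roommate i's FOC: ∂u_i/∂c_i = α_i − c_i = 0, so c_i* = α_i.
NE contributions = (5, 2, 2, 3, 4); G = 16.

16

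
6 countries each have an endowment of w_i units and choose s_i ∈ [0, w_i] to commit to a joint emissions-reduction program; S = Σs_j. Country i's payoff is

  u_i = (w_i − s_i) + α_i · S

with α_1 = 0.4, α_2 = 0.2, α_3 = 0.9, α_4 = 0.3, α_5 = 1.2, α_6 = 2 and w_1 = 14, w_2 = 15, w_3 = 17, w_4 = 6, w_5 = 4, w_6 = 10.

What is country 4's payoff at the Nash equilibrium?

10.2

∂u_i/∂s_i = α_i − 1, so country i contributes w_i if α_i > 1, else 0.
α_i > 1 for i ∈ {5, 6}; NE contributions (0, 0, 0, 0, 4, 10), S = 14.
u_4 = (6 − 0) + 0.3·14 = 10.2.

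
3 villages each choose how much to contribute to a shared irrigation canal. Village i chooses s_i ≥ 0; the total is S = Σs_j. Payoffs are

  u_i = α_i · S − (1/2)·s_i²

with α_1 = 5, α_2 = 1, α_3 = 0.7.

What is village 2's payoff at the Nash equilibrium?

6.2

Village i's FOC: ∂u_i/∂s_i = α_i − s_i = 0, so s_i* = α_i.
NE contributions = (5, 1, 0.7); S = 6.7.
u_2 = α_2·S − ½·(s_2)² = 1·6.7 − ½·1² = 6.2.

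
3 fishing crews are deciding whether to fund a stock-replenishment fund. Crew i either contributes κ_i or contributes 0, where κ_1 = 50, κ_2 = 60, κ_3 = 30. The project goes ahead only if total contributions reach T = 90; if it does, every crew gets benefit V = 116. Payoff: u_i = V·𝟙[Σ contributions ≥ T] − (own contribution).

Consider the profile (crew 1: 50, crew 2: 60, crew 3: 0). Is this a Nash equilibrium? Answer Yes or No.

Total = 110 ≥ 90: provided.
Crew 1 (pledges 50, payoff 66): dropping to 0 → total 60, payoff 0. No gain.
Crew 2 (pledges 60, payoff 56): dropping to 0 → total 50, payoff 0. No gain.
Crew 3 (pledges 0, payoff 116): pledging 30 → total 140, payoff 86. No gain.

Yes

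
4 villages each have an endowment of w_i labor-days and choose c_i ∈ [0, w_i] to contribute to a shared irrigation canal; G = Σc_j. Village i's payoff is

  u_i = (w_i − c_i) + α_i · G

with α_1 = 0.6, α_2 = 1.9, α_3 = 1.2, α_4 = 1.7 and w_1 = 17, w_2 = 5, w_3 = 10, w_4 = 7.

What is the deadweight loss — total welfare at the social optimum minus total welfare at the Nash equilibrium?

∂u_i/∂c_i = α_i − 1, so village i contributes w_i if α_i > 1, else 0.
α_i > 1 for i ∈ {2, 3, 4}; NE contributions (0, 5, 10, 7), G = 22.
W^NE = Σw_i − G^NE + (Σα_i)·G^NE = 39 + 4.4·22 = 135.8.
Planner: ∂(Σu_j)/∂c_i = Σα_j − 1 = 4.4 > 0, so everyone contributes w_i; G^SO = 39, W^SO = 39 + 4.4·39 = 210.6.
Deadweight loss = 74.8.

74.8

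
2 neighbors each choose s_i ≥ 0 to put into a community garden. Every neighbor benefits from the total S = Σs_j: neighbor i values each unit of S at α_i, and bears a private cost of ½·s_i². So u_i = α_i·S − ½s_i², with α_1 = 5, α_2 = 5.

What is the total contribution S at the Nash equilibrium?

10

Neighbor i's FOC: ∂u_i/∂s_i = α_i − s_i = 0, so s_i* = α_i.
NE contributions = (5, 5); S = 10.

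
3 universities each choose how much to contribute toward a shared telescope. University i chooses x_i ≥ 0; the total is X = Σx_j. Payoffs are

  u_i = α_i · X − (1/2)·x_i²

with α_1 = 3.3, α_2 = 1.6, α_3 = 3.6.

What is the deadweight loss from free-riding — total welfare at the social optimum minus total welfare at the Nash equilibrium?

University i's FOC: ∂u_i/∂x_i = α_i − x_i = 0, so x_i* = α_i.
NE contributions = (3.3, 1.6, 3.6); X = 8.5.
W^NE = (Σα)·X − ½Σα_i² = 8.5² − ½·26.41 = 59.045.
Planner sets x_i = Σα_j = 8.5 for every i, so X^SO = 3·8.5 = 25.5.
W^SO = (Σα)·X^SO − ½·3·(Σα)² = (3/2)·8.5² = 108.375.
Deadweight loss = W^SO − W^NE = 49.33.

49.33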